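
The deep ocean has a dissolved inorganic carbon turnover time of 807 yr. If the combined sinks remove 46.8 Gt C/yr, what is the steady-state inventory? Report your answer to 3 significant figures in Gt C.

τ = M/F ⇒ M = τ × F = 807 × 46.8 = 37770 Gt C.

37800 Gt C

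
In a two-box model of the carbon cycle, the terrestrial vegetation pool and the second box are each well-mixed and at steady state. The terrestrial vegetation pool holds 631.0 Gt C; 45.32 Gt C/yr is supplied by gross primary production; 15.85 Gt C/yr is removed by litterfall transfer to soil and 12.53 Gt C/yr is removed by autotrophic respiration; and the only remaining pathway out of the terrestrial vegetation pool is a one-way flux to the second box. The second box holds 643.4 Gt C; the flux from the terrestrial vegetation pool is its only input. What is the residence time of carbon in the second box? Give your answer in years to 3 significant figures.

Balance the terrestrial vegetation pool: ΣF_in = 45.320 Gt C/yr.
Flux to the second box = ΣF_in − (15.85 + 12.53) = 16.940 Gt C/yr.
At steady state the output of the second box equals its input, 16.940 Gt C/yr.
τ = M / F = 643.4 / 16.940 = 37.98 yr.

38.0 yr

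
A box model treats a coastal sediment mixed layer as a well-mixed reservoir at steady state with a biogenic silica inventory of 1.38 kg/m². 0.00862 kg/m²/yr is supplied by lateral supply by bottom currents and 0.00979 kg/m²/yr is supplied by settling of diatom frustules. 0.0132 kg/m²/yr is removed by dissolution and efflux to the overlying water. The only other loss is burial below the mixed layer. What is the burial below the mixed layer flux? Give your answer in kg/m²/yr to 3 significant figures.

0.00521 kg/m²/yr

At steady state ΣF_in = ΣF_out.
ΣF_in = 0.00862 + 0.00979 = 0.018410 kg/m²/yr.
Burial below the mixed layer flux = ΣF_in − (0.0132) = 0.018410 − 0.01320 = 0.005210 kg/m²/yr.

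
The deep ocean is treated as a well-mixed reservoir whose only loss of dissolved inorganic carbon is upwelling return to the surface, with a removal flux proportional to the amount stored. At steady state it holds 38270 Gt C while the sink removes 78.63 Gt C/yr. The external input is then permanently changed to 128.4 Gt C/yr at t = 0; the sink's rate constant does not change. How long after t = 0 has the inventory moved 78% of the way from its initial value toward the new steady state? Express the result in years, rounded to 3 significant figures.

τ = M₀/F₀ = 38270/78.63 = 486.7 yr.
The remaining gap fraction is e^(−t/τ); 78% covered ⇒ e^(−t/τ) = 0.220.
t = −τ ln(0.220) = 486.7 × 1.514 = 736.9 yr.

737 yr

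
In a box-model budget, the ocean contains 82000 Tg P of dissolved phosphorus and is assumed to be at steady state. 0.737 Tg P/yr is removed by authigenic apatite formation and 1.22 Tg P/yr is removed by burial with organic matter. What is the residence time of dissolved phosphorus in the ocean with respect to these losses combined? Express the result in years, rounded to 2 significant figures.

Total removal = 0.7370 + 1.220 = 1.9570 Tg P/yr.
τ = M / ΣF_out = 82000 / 1.9570 = 41900 yr.

42000 yr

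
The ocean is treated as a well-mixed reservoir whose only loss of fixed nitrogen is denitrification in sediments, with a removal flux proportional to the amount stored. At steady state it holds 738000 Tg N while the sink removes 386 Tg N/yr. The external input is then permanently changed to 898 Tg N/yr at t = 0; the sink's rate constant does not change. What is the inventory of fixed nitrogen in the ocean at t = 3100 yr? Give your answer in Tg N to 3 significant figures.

1.52×10^6 Tg N

The sink rate constant is k = F₀/M₀ = 386/738000 = 0.0005230 yr⁻¹.
Solving dM/dt = F₁ − kM with M(0) = M₀ gives M(t) = F₁/k + (M₀ − F₁/k)·e^(−kt).
F₁/k = 898/0.0005230 = 1.7169×10^6 Tg N; kt = 0.0005230 × 3100 = 1.621, e^(−kt) = 0.1976.
M(3100) = 1.7169×10^6 + (738000 − 1.7169×10^6) × 0.1976 = 1.7169×10^6 − 193500 = 1.5235×10^6 Tg N.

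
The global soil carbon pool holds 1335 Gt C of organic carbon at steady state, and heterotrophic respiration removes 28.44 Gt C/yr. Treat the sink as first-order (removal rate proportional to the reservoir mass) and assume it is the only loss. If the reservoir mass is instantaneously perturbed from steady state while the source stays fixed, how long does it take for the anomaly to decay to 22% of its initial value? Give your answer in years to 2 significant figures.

71 yr

For a linear reservoir the anomaly decays as exp(−t/τ) with τ = M/F = 1335/28.44 = 46.94 yr.
exp(−t/τ) = 0.22 ⇒ t = −τ ln(0.22) = 46.94 × 1.514 = 71.07 yr.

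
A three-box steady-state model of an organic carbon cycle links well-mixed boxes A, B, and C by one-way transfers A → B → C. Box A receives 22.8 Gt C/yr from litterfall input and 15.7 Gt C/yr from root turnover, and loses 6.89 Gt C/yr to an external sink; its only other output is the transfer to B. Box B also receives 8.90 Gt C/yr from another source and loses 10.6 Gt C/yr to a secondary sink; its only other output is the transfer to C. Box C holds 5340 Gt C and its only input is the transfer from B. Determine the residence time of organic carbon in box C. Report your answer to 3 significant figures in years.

Box A: F(A→B) = (22.8 + 15.7) − 6.89 = 31.610 Gt C/yr.
Box B: F(B→C) = (31.610 + 8.90) − 10.6 = 29.910 Gt C/yr.
Box C throughput = its input = 29.910 Gt C/yr; τ = 5340 / 29.910 = 178.5 yr.

179 yr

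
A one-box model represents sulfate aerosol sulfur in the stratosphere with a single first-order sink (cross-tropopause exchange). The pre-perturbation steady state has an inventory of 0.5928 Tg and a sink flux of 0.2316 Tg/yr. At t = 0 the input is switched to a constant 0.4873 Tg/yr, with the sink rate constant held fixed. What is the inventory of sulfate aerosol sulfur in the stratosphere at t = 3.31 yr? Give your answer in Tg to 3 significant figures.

1.07 Tg

τ = M₀/F₀ = 0.5928/0.2316 = 2.560 yr; rate constant k = 1/τ.
New steady state M_∞ = F₁/k = F₁·τ = 0.4873 × 2.560 = 1.2473 Tg.
M(t) = M_∞ + (M₀ − M_∞)·e^(−t/τ); t/τ = 3.31/2.560 = 1.293, so e^(−t/τ) = 0.2744.
M(t) = 1.2473 − 0.6545 × 0.2744 = 1.0677 Tg.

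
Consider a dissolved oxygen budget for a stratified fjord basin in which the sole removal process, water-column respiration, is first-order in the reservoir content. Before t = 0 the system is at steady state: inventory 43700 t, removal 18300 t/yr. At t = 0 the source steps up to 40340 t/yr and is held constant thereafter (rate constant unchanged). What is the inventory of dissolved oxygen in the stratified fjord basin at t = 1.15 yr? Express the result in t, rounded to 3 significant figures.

The sink rate constant is k = F₀/M₀ = 18300/43700 = 0.4188 yr⁻¹.
Solving dM/dt = F₁ − kM with M(0) = M₀ gives M(t) = F₁/k + (M₀ − F₁/k)·e^(−kt).
F₁/k = 40340/0.4188 = 96331 t; kt = 0.4188 × 1.15 = 0.4816, e^(−kt) = 0.6178.
M(1.15) = 96331 + (43700 − 96331) × 0.6178 = 96331 − 32520 = 63815 t.

63800 t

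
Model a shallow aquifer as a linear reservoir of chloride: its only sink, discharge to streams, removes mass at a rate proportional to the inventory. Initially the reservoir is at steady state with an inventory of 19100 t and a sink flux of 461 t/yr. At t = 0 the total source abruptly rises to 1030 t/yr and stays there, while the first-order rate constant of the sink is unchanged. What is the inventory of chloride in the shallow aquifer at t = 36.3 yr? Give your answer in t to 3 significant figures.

32900 t

τ = M₀/F₀ = 19100/461 = 41.43 yr; rate constant k = 1/τ.
New steady state M_∞ = F₁/k = F₁·τ = 1030 × 41.43 = 42675 t.
M(t) = M_∞ + (M₀ − M_∞)·e^(−t/τ); t/τ = 36.3/41.43 = 0.8761, so e^(−t/τ) = 0.4164.
M(t) = 42675 − 23570 × 0.4164 = 32858 t.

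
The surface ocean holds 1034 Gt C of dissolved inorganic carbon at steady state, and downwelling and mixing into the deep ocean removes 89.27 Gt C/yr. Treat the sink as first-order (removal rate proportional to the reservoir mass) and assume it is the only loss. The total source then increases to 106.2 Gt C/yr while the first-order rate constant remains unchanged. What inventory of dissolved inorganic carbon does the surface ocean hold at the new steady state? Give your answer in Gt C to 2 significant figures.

1200 Gt C

Rate constant k = F/M = 89.27 / 1034 = 0.08633 yr⁻¹.
At the new steady state, source = k·M_new ⇒ M_new = 106.2 / 0.08633 = 1230 Gt C.
(Equivalently M_new = M × F_new/F_old = 1034 × 106.2/89.27.)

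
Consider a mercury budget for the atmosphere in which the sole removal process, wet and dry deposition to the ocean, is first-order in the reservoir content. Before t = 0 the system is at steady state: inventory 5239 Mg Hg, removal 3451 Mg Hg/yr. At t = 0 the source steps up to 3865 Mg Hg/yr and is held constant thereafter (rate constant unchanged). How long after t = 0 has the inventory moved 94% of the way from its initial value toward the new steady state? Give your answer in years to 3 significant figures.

4.27 yr

τ = M₀/F₀ = 5239/3451 = 1.518 yr.
The remaining gap fraction is e^(−t/τ); 94% covered ⇒ e^(−t/τ) = 0.0600.
t = −τ ln(0.0600) = 1.518 × 2.813 = 4.271 yr.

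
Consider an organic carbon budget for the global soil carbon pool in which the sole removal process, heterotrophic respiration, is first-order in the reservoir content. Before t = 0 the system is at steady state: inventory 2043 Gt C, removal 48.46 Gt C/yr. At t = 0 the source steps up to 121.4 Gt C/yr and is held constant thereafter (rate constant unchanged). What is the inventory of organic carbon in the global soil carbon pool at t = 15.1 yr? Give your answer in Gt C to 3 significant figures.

2970 Gt C

τ = M₀/F₀ = 2043/48.46 = 42.16 yr; rate constant k = 1/τ.
New steady state M_∞ = F₁/k = F₁·τ = 121.4 × 42.16 = 5118.0 Gt C.
M(t) = M_∞ + (M₀ − M_∞)·e^(−t/τ); t/τ = 15.1/42.16 = 0.3582, so e^(−t/τ) = 0.6990.
M(t) = 5118.0 − 3075 × 0.6990 = 2968.7 Gt C.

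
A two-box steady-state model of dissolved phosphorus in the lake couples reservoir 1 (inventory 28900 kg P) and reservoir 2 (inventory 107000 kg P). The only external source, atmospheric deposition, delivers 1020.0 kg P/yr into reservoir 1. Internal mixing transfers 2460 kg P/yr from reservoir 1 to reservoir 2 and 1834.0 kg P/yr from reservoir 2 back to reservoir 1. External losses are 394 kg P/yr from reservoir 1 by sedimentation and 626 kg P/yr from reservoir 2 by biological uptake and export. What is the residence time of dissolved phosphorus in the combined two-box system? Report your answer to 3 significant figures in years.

133 yr

Treat the two boxes together as one reservoir: the mixing fluxes between them are internal recycling, so τ = ΣM / Σ(external losses).
M_total = 28900 + 107000 = 135900 kg P.
ΣF_external_out = 394 + 626 = 1020.0 kg P/yr.
τ = M_total / ΣF_ext = 135900 / 1020.0 = 133.2 yr.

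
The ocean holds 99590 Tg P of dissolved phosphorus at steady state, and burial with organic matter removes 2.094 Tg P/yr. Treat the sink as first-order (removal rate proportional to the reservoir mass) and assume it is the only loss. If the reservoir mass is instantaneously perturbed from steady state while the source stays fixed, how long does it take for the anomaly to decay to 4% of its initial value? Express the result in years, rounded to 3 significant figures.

153000 yr

For a linear reservoir the anomaly decays as exp(−t/τ) with τ = M/F = 99590/2.094 = 47560 yr.
exp(−t/τ) = 0.04 ⇒ t = −τ ln(0.04) = 47560 × 3.219 = 153100 yr.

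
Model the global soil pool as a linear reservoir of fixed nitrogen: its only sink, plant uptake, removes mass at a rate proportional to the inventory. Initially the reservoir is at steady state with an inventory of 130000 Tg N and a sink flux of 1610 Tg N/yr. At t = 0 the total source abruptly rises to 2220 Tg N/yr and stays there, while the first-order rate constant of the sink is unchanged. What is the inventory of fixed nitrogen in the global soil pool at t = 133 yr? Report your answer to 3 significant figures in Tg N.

τ = M₀/F₀ = 130000/1610 = 80.75 yr; rate constant k = 1/τ.
New steady state M_∞ = F₁/k = F₁·τ = 2220 × 80.75 = 179250 Tg N.
M(t) = M_∞ + (M₀ − M_∞)·e^(−t/τ); t/τ = 133/80.75 = 1.647, so e^(−t/τ) = 0.1926.
M(t) = 179250 − 49250 × 0.1926 = 169770 Tg N.

170000 Tg N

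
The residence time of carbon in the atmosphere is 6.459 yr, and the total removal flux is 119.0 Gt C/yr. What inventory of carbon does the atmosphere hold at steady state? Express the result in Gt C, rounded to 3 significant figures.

τ = M/F ⇒ M = τ × F = 6.459 × 119.0 = 768.6 Gt C.

769 Gt C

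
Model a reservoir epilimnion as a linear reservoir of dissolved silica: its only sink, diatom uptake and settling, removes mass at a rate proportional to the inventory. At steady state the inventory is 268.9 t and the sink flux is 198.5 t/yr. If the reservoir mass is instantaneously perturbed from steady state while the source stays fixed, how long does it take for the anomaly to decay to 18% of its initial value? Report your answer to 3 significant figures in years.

2.32 yr

For a linear reservoir the anomaly decays as exp(−t/τ) with τ = M/F = 268.9/198.5 = 1.355 yr.
exp(−t/τ) = 0.18 ⇒ t = −τ ln(0.18) = 1.355 × 1.715 = 2.323 yr.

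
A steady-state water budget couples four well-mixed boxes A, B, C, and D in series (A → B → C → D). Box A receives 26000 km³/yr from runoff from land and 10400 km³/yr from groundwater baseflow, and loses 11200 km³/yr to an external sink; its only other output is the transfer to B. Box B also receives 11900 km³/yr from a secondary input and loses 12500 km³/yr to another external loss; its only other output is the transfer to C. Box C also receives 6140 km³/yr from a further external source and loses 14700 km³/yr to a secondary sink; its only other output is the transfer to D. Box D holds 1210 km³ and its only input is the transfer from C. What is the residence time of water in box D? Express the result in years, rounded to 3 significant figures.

0.0754 yr

Box A: F(A→B) = (26000 + 10400) − 11200 = 25200 km³/yr.
Box B: F(B→C) = (25200 + 11900) − 12500 = 24600 km³/yr.
Box C: F(C→D) = (24600 + 6140) − 14700 = 16040 km³/yr.
Box D throughput = its input = 16040 km³/yr; τ = 1210 / 16040 = 0.07544 yr.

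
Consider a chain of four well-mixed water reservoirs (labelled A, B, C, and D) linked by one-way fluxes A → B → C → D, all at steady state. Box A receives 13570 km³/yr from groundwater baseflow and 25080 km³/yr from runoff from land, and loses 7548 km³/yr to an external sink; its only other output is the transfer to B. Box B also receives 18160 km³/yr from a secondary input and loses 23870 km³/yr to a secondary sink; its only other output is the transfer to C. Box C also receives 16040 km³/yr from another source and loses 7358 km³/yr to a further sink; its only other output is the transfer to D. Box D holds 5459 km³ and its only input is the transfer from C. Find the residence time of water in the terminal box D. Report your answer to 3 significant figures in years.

0.160 yr

Box A: F(A→B) = (13570 + 25080) − 7548 = 31102 km³/yr.
Box B: F(B→C) = (31102 + 18160) − 23870 = 25392 km³/yr.
Box C: F(C→D) = (25392 + 16040) − 7358 = 34074 km³/yr.
Box D throughput = its input = 34074 km³/yr; τ = 5459 / 34074 = 0.1602 yr.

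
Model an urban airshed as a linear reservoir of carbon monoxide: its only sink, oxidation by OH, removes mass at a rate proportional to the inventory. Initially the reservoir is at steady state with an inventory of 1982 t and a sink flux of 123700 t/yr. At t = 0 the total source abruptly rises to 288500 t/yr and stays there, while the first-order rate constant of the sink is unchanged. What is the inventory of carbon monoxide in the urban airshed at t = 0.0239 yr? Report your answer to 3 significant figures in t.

The sink rate constant is k = F₀/M₀ = 123700/1982 = 62.41 yr⁻¹.
Solving dM/dt = F₁ − kM with M(0) = M₀ gives M(t) = F₁/k + (M₀ − F₁/k)·e^(−kt).
F₁/k = 288500/62.41 = 4622.5 t; kt = 62.41 × 0.0239 = 1.492, e^(−kt) = 0.2250.
M(0.0239) = 4622.5 + (1982 − 4622.5) × 0.2250 = 4622.5 − 594.1 = 4028.4 t.

4030 t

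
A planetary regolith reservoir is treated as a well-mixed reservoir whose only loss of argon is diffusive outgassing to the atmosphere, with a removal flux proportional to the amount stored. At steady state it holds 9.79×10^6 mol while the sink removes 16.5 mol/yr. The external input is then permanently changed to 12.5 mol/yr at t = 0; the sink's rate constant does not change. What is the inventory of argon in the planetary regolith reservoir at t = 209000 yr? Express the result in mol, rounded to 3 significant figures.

9.09×10^6 mol

Residence time τ = M₀/F₀ = 593300 yr. The eventual steady state is M_∞ = M₀·(F₁/F₀) = 9.79×10^6 × 12.5/16.5 = 7.4167×10^6 mol.
The anomaly ΔM(t) = M(t) − M_∞ decays as ΔM₀·e^(−t/τ) with ΔM₀ = 9.79×10^6 − 7.4167×10^6 = 2.373×10^6 mol.
At t = 209000 yr, e^(−t/τ) = e^(−0.3522) = 0.7031, so ΔM = 1.669×10^6 mol and M = 7.4167×10^6 + 1.669×10^6 = 9.0854×10^6 mol.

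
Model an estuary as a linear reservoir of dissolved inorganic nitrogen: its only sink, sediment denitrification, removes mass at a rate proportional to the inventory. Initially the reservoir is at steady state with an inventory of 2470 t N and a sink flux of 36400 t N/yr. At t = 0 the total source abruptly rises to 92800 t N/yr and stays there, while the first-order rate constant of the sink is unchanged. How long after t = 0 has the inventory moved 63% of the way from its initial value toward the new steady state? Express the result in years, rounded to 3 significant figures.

0.0675 yr

τ = M₀/F₀ = 2470/36400 = 0.06786 yr.
The remaining gap fraction is e^(−t/τ); 63% covered ⇒ e^(−t/τ) = 0.370.
t = −τ ln(0.370) = 0.06786 × 0.9943 = 0.06747 yr.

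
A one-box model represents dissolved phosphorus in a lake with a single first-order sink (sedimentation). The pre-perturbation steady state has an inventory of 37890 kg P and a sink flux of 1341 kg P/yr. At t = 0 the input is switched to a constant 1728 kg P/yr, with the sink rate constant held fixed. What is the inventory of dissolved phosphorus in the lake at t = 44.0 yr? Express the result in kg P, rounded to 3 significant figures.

τ = M₀/F₀ = 37890/1341 = 28.26 yr; rate constant k = 1/τ.
New steady state M_∞ = F₁/k = F₁·τ = 1728 × 28.26 = 48825 kg P.
M(t) = M_∞ + (M₀ − M_∞)·e^(−t/τ); t/τ = 44.0/28.26 = 1.557, so e^(−t/τ) = 0.2107.
M(t) = 48825 − 10930 × 0.2107 = 46521 kg P.

46500 kg P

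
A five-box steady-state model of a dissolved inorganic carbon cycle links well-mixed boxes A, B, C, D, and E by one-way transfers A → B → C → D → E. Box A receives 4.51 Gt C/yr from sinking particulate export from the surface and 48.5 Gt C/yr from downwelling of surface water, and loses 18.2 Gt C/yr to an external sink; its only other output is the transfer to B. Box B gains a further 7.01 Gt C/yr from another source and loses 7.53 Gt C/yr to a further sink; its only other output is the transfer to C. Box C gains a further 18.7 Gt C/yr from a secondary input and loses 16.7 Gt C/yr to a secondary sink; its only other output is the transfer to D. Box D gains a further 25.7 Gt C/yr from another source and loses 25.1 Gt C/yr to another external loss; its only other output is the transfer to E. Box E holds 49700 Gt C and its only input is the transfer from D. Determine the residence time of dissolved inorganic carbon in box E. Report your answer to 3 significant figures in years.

Box A: F(A→B) = (4.51 + 48.5) − 18.2 = 34.810 Gt C/yr.
Box B: F(B→C) = (34.810 + 7.01) − 7.53 = 34.290 Gt C/yr.
Box C: F(C→D) = (34.290 + 18.7) − 16.7 = 36.290 Gt C/yr.
Box D: F(D→E) = (36.290 + 25.7) − 25.1 = 36.890 Gt C/yr.
Box E throughput = its input = 36.890 Gt C/yr; τ = 49700 / 36.890 = 1347 yr.

1350 yr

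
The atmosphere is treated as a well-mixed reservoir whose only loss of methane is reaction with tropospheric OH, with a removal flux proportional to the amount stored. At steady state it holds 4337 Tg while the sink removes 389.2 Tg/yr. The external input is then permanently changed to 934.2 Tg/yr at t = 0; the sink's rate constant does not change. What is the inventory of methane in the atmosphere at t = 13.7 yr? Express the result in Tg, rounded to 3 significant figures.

8630 Tg

τ = M₀/F₀ = 4337/389.2 = 11.14 yr; rate constant k = 1/τ.
New steady state M_∞ = F₁/k = F₁·τ = 934.2 × 11.14 = 10410 Tg.
M(t) = M_∞ + (M₀ − M_∞)·e^(−t/τ); t/τ = 13.7/11.14 = 1.229, so e^(−t/τ) = 0.2925.
M(t) = 10410 − 6073 × 0.2925 = 8634.0 Tg.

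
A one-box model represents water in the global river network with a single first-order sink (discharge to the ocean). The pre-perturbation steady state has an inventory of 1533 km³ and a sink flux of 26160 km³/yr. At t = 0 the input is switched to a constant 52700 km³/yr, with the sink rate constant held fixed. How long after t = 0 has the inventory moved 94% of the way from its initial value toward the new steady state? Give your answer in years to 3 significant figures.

0.165 yr

τ = M₀/F₀ = 1533/26160 = 0.05860 yr.
The remaining gap fraction is e^(−t/τ); 94% covered ⇒ e^(−t/τ) = 0.0600.
t = −τ ln(0.0600) = 0.05860 × 2.813 = 0.1649 yr.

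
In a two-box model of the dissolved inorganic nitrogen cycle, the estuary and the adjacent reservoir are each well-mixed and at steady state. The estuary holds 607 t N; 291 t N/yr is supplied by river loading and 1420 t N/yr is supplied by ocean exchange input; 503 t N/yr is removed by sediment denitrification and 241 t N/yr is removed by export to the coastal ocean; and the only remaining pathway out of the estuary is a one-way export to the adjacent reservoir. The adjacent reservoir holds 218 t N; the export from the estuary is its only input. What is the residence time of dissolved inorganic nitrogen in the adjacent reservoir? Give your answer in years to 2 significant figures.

Balance the estuary: ΣF_in = 291 + 1420 = 1711.0 t N/yr.
Export to the adjacent reservoir = ΣF_in − (503 + 241) = 967.00 t N/yr.
At steady state the output of the adjacent reservoir equals its input, 967.00 t N/yr.
τ = M / F = 218 / 967.00 = 0.2254 yr.

0.23 yr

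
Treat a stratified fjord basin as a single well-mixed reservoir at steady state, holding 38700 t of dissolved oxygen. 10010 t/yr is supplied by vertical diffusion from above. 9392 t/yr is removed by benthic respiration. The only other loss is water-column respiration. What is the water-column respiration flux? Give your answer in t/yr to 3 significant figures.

At steady state ΣF_in = ΣF_out.
ΣF_in = 10010 t/yr.
Water-column respiration flux = ΣF_in − (9392) = 10010 − 9392 = 618.0 t/yr.

618 t/yr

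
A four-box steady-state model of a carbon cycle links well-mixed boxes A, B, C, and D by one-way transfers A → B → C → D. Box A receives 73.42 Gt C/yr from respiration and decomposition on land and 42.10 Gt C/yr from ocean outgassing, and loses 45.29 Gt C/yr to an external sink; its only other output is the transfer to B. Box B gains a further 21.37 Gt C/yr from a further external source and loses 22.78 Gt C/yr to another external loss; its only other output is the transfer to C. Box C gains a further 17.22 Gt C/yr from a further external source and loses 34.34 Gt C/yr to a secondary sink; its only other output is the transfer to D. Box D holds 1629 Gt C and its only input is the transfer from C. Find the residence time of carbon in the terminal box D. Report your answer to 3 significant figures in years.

31.5 yr

Box A: F(A→B) = (73.42 + 42.10) − 45.29 = 70.230 Gt C/yr.
Box B: F(B→C) = (70.230 + 21.37) − 22.78 = 68.820 Gt C/yr.
Box C: F(C→D) = (68.820 + 17.22) − 34.34 = 51.700 Gt C/yr.
Box D throughput = its input = 51.700 Gt C/yr; τ = 1629 / 51.700 = 31.51 yr.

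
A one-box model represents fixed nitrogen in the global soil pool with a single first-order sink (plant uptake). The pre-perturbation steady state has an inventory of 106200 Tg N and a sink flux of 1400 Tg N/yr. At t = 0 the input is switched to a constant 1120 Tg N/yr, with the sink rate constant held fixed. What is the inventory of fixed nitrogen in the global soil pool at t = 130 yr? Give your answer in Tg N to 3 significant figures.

88800 Tg N

Residence time τ = M₀/F₀ = 75.86 yr. The eventual steady state is M_∞ = M₀·(F₁/F₀) = 106200 × 1120/1400 = 84960 Tg N.
The anomaly ΔM(t) = M(t) − M_∞ decays as ΔM₀·e^(−t/τ) with ΔM₀ = 106200 − 84960 = 21240 Tg N.
At t = 130 yr, e^(−t/τ) = e^(−1.714) = 0.1802, so ΔM = 3827 Tg N and M = 84960 + 3827 = 88787 Tg N.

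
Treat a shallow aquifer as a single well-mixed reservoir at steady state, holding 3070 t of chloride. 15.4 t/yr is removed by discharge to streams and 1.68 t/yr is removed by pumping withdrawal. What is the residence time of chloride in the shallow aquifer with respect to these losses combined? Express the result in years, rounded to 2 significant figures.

180 yr

Total removal = 15.40 + 1.680 = 17.080 t/yr.
τ = M / ΣF_out = 3070 / 17.080 = 179.7 yr.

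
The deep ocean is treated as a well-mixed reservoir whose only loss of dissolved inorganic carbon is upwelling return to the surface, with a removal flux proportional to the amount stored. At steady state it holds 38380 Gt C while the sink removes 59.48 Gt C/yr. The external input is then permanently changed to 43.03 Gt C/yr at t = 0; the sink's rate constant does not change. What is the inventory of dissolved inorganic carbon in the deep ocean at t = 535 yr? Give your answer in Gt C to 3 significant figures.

τ = M₀/F₀ = 38380/59.48 = 645.3 yr; rate constant k = 1/τ.
New steady state M_∞ = F₁/k = F₁·τ = 43.03 × 645.3 = 27765 Gt C.
M(t) = M_∞ + (M₀ − M_∞)·e^(−t/τ); t/τ = 535/645.3 = 0.8291, so e^(−t/τ) = 0.4364.
M(t) = 27765 + 10610 × 0.4364 = 32398 Gt C.

32400 Gt C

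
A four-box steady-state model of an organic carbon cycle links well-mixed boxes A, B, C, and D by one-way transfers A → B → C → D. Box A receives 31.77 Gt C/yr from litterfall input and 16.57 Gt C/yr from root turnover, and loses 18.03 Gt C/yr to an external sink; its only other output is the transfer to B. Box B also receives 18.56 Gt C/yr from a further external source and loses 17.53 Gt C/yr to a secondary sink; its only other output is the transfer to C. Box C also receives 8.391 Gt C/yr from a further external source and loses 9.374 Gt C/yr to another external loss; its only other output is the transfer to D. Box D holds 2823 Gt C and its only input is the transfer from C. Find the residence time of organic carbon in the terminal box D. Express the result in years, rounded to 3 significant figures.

93.0 yr

Box A: F(A→B) = (31.77 + 16.57) − 18.03 = 30.310 Gt C/yr.
Box B: F(B→C) = (30.310 + 18.56) − 17.53 = 31.340 Gt C/yr.
Box C: F(C→D) = (31.340 + 8.391) − 9.374 = 30.357 Gt C/yr.
Box D throughput = its input = 30.357 Gt C/yr; τ = 2823 / 30.357 = 92.99 yr.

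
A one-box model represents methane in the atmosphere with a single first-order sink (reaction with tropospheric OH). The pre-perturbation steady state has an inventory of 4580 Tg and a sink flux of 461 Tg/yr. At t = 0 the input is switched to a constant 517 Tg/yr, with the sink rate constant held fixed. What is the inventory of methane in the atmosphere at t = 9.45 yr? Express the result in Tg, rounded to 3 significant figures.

4920 Tg

τ = M₀/F₀ = 4580/461 = 9.935 yr; rate constant k = 1/τ.
New steady state M_∞ = F₁/k = F₁·τ = 517 × 9.935 = 5136.4 Tg.
M(t) = M_∞ + (M₀ − M_∞)·e^(−t/τ); t/τ = 9.45/9.935 = 0.9512, so e^(−t/τ) = 0.3863.
M(t) = 5136.4 − 556.4 × 0.3863 = 4921.4 Tg.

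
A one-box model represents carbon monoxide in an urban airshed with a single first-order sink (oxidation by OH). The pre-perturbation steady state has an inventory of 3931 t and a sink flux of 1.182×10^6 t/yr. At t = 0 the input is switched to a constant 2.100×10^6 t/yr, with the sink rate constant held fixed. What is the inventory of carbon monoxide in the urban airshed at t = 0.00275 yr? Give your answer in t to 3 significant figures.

5650 t

The sink rate constant is k = F₀/M₀ = 1.182×10^6/3931 = 300.7 yr⁻¹.
Solving dM/dt = F₁ − kM with M(0) = M₀ gives M(t) = F₁/k + (M₀ − F₁/k)·e^(−kt).
F₁/k = 2.100×10^6/300.7 = 6984.0 t; kt = 300.7 × 0.00275 = 0.8269, e^(−kt) = 0.4374.
M(0.00275) = 6984.0 + (3931 − 6984.0) × 0.4374 = 6984.0 − 1335 = 5648.6 t.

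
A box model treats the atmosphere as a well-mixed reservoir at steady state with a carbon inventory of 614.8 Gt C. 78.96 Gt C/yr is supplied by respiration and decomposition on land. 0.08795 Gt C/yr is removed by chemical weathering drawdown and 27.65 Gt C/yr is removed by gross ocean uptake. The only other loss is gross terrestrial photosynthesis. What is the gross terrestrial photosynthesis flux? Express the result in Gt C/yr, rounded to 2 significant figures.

51 Gt C/yr

At steady state ΣF_in = ΣF_out.
ΣF_in = 78.960 Gt C/yr.
Gross terrestrial photosynthesis flux = ΣF_in − (0.08795 + 27.65) = 78.960 − 27.74 = 51.22 Gt C/yr.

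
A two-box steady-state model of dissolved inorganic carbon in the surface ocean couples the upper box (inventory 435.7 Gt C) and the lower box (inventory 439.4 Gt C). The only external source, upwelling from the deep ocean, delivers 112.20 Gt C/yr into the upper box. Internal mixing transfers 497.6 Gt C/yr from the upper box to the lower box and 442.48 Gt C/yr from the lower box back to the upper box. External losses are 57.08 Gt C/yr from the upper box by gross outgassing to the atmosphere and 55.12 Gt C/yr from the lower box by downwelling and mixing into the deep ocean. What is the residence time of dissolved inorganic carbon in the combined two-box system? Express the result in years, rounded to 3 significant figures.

For the system as a whole, the A↔B exchange is internal and contributes nothing to the throughput; only the external sinks remove mass.
M_total = 435.7 + 439.4 = 875.10 Gt C.
ΣF_external_out = 57.08 + 55.12 = 112.20 Gt C/yr.
τ = M_total / ΣF_ext = 875.10 / 112.20 = 7.799 yr.

7.80 yr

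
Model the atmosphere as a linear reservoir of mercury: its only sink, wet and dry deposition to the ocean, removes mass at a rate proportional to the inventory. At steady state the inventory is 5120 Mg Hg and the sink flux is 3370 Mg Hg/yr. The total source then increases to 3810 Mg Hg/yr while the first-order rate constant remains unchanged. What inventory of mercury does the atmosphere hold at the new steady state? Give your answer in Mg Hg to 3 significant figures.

Rate constant k = F/M = 3370 / 5120 = 0.6582 yr⁻¹.
At the new steady state, source = k·M_new ⇒ M_new = 3810 / 0.6582 = 5788 Mg Hg.
(Equivalently M_new = M × F_new/F_old = 5120 × 3810/3370.)

5790 Mg Hg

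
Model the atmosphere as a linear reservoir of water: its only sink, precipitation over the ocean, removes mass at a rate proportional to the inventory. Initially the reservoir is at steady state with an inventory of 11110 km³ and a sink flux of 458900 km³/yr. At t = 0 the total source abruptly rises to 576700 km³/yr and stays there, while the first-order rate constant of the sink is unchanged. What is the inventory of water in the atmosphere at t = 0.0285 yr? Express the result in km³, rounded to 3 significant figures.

13100 km³

Residence time τ = M₀/F₀ = 0.02421 yr. The eventual steady state is M_∞ = M₀·(F₁/F₀) = 11110 × 576700/458900 = 13962 km³.
The anomaly ΔM(t) = M(t) − M_∞ decays as ΔM₀·e^(−t/τ) with ΔM₀ = 11110 − 13962 = −2852 km³.
At t = 0.0285 yr, e^(−t/τ) = e^(−1.177) = 0.3081, so ΔM = −878.8 km³ and M = 13962 − 878.8 = 13083 km³.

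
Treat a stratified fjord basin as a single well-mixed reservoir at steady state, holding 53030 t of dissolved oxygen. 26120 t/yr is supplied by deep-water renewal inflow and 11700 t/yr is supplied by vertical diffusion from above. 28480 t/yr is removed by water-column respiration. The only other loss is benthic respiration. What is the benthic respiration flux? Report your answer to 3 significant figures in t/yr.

9340 t/yr

At steady state ΣF_in = ΣF_out.
ΣF_in = 26120 + 11700 = 37820 t/yr.
Benthic respiration flux = ΣF_in − (28480) = 37820 − 28480 = 9340 t/yr.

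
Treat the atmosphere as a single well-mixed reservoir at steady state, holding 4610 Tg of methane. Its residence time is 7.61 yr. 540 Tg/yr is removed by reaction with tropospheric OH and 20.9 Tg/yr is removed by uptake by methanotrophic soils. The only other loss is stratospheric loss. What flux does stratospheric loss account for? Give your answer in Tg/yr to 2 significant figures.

45 Tg/yr

Total removal F = M/τ = 4610 / 7.61 = 605.8 Tg/yr.
Stratospheric loss = F − (540 + 20.9) = 605.8 − 560.9 = 44.88 Tg/yr.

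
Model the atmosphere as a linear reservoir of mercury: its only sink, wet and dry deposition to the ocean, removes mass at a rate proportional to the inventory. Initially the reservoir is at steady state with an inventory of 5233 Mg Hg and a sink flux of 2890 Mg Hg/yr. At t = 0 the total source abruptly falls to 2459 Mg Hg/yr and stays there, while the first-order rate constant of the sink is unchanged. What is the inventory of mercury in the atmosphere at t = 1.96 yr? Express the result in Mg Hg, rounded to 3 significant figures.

The sink rate constant is k = F₀/M₀ = 2890/5233 = 0.5523 yr⁻¹.
Solving dM/dt = F₁ − kM with M(0) = M₀ gives M(t) = F₁/k + (M₀ − F₁/k)·e^(−kt).
F₁/k = 2459/0.5523 = 4452.6 Mg Hg; kt = 0.5523 × 1.96 = 1.082, e^(−kt) = 0.3388.
M(1.96) = 4452.6 + (5233 − 4452.6) × 0.3388 = 4452.6 + 264.4 = 4717.0 Mg Hg.

4720 Mg Hg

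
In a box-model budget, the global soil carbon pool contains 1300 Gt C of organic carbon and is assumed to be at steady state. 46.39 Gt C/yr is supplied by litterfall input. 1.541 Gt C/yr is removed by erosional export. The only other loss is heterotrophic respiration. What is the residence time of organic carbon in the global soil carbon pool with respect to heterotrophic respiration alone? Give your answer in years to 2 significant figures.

At steady state ΣF_in = ΣF_out.
ΣF_in = 46.390 Gt C/yr.
Heterotrophic respiration flux = ΣF_in − (1.541) = 46.390 − 1.541 = 44.85 Gt C/yr.
τ = M / F = 1300 / 44.85 = 28.99 yr.

29 yr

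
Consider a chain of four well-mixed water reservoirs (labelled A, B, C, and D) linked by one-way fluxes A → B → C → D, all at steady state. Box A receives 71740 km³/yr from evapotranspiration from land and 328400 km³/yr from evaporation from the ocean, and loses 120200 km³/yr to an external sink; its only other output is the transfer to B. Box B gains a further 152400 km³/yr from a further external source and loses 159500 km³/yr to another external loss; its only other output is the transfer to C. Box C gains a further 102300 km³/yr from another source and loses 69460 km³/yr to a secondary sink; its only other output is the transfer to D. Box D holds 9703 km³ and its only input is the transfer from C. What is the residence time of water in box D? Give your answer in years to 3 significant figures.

Box A: F(A→B) = (71740 + 328400) − 120200 = 279940 km³/yr.
Box B: F(B→C) = (279940 + 152400) − 159500 = 272840 km³/yr.
Box C: F(C→D) = (272840 + 102300) − 69460 = 305680 km³/yr.
Box D throughput = its input = 305680 km³/yr; τ = 9703 / 305680 = 0.03174 yr.

0.0317 yr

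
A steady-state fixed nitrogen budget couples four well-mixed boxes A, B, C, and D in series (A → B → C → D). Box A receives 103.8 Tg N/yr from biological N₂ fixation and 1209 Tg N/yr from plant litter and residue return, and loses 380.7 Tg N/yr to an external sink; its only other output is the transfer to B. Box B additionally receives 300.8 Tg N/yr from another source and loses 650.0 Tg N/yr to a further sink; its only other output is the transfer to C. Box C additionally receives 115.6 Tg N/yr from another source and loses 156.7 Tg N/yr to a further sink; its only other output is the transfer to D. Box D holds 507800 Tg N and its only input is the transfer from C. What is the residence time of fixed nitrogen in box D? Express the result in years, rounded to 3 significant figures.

937 yr

Box A: F(A→B) = (103.8 + 1209) − 380.7 = 932.10 Tg N/yr.
Box B: F(B→C) = (932.10 + 300.8) − 650.0 = 582.90 Tg N/yr.
Box C: F(C→D) = (582.90 + 115.6) − 156.7 = 541.80 Tg N/yr.
Box D throughput = its input = 541.80 Tg N/yr; τ = 507800 / 541.80 = 937.2 yr.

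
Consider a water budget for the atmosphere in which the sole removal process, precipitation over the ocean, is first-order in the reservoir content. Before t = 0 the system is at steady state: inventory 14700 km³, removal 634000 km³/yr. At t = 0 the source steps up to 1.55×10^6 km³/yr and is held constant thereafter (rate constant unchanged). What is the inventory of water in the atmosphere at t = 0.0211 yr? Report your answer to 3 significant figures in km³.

Residence time τ = M₀/F₀ = 0.02319 yr. The eventual steady state is M_∞ = M₀·(F₁/F₀) = 14700 × 1.55×10^6/634000 = 35938 km³.
The anomaly ΔM(t) = M(t) − M_∞ decays as ΔM₀·e^(−t/τ) with ΔM₀ = 14700 − 35938 = −21240 km³.
At t = 0.0211 yr, e^(−t/τ) = e^(−0.9100) = 0.4025, so ΔM = −8549 km³ and M = 35938 − 8549 = 27390 km³.

27400 km³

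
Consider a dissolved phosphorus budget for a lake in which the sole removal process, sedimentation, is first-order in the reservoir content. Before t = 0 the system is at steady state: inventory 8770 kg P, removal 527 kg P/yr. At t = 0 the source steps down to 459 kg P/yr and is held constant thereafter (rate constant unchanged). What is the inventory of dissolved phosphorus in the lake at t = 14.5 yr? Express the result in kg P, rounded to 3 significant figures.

Residence time τ = M₀/F₀ = 16.64 yr. The eventual steady state is M_∞ = M₀·(F₁/F₀) = 8770 × 459/527 = 7638.4 kg P.
The anomaly ΔM(t) = M(t) − M_∞ decays as ΔM₀·e^(−t/τ) with ΔM₀ = 8770 − 7638.4 = 1132 kg P.
At t = 14.5 yr, e^(−t/τ) = e^(−0.8713) = 0.4184, so ΔM = 473.5 kg P and M = 7638.4 + 473.5 = 8111.9 kg P.

8110 kg P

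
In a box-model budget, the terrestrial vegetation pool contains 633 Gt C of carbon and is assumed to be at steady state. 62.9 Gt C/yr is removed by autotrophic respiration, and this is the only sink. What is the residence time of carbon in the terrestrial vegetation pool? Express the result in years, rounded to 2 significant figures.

τ = M / F = 633 / 62.9 = 10.06 yr.

10 yr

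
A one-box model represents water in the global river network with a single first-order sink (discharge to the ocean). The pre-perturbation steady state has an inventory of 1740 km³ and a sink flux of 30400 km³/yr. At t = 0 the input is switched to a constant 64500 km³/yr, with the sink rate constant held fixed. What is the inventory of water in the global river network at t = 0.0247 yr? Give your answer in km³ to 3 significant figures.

τ = M₀/F₀ = 1740/30400 = 0.05724 yr; rate constant k = 1/τ.
New steady state M_∞ = F₁/k = F₁·τ = 64500 × 0.05724 = 3691.8 km³.
M(t) = M_∞ + (M₀ − M_∞)·e^(−t/τ); t/τ = 0.0247/0.05724 = 0.4315, so e^(−t/τ) = 0.6495.
M(t) = 3691.8 − 1952 × 0.6495 = 2424.1 km³.

2420 km³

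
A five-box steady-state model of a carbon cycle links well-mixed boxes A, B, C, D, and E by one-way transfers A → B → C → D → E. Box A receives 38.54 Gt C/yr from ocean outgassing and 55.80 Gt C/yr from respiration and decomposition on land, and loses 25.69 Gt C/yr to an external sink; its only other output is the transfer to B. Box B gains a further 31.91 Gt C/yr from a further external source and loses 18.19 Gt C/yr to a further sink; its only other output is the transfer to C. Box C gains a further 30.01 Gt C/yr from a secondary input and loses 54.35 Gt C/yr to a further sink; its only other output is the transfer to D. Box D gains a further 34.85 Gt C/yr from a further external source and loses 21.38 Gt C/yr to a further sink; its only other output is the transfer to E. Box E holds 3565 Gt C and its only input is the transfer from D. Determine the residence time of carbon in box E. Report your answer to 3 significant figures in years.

49.9 yr

Box A: F(A→B) = (38.54 + 55.80) − 25.69 = 68.650 Gt C/yr.
Box B: F(B→C) = (68.650 + 31.91) − 18.19 = 82.370 Gt C/yr.
Box C: F(C→D) = (82.370 + 30.01) − 54.35 = 58.030 Gt C/yr.
Box D: F(D→E) = (58.030 + 34.85) − 21.38 = 71.500 Gt C/yr.
Box E throughput = its input = 71.500 Gt C/yr; τ = 3565 / 71.500 = 49.86 yr.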